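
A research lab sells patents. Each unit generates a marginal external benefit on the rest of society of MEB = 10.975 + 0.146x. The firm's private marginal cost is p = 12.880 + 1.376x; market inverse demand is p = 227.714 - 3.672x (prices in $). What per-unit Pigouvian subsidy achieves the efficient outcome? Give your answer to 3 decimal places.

subsidy = $17.700 per unit

Social marginal cost = private MC − MEB = 1.905 + 1.230x.
Set SMC = demand: 1.905 + 1.230x = 227.714 - 3.672x → x* = 46.0647.
The Pigouvian subsidy equals MEB at x*: 10.975 + 0.146×46.0647 = 17.7004.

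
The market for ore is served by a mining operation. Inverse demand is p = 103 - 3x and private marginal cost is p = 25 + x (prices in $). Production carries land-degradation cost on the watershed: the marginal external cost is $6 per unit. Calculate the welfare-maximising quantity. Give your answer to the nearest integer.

x* = 18

Social marginal cost = private MC + MEC = 31 + x.
Set SMC = demand: 31 + x = 103 - 3x → x* = 18.0000.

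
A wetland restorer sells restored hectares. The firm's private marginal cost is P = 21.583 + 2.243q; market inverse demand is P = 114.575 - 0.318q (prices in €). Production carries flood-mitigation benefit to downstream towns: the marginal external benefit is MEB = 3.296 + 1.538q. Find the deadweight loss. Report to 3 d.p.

Market equilibrium (private): 21.583 + 2.243q = 114.575 - 0.318q → q_m = 36.3108.
Social marginal cost = private MC − MEB = 18.287 + 0.705q.
Set SMC = demand: 18.287 + 0.705q = 114.575 - 0.318q → q* = 94.1232.
Between q* and q_m the wedge demand − SMC runs linearly from 0 to MEB(q_m), so the loss is a triangle.
DWL = ½ × 57.8124 × 59.1420 = 1709.5705.

DWL = €1709.570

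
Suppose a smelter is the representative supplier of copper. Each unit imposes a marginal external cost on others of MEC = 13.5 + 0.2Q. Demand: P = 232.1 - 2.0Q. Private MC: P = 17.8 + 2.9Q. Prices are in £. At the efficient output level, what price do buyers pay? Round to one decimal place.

Social marginal cost = private MC + MEC = 31.3 + 3.1Q.
Set SMC = demand: 31.3 + 3.1Q = 232.1 - 2.0Q → Q* = 39.3725.
Consumer price on the demand curve at Q*: 232.1 − 2.0×39.3725 = 153.3550.

P = £153.4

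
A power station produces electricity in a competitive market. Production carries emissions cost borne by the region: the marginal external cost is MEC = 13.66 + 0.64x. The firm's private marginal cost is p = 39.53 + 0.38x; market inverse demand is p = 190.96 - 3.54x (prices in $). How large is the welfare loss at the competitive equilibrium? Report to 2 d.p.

DWL = $161.54

Market equilibrium (private): 39.53 + 0.38x = 190.96 - 3.54x → x_m = 38.6301.
Social marginal cost = private MC + MEC = 53.19 + 1.02x.
Set SMC = demand: 53.19 + 1.02x = 190.96 - 3.54x → x* = 30.2127.
Between x* and x_m the wedge SMC − demand runs linearly from 0 to MEC(x_m), so the loss is a triangle.
DWL = ½ × 8.4174 × 38.3833 = 161.5438.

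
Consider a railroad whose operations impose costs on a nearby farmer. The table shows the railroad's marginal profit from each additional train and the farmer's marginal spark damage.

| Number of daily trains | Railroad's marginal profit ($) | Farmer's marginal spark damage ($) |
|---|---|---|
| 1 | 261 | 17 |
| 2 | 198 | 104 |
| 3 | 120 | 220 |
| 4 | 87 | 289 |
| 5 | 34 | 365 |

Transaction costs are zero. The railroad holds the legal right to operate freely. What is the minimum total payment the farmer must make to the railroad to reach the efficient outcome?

Left alone the railroad would choose level 5 (marginal profit stays positive).
Efficient level: k* = 2 (marginal profit ≥ marginal spark damage through 2).
The farmer must at least cover the railroad's forgone profit from cutting 5→2: 120 + 87 + 34 = 241.

$241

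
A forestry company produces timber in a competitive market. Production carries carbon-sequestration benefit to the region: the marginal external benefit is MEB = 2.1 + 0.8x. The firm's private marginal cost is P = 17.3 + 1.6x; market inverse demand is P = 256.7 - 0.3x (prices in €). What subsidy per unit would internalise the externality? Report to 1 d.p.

subsidy = €177.7 per unit

Social marginal cost = private MC − MEB = 15.2 + 0.8x.
Set SMC = demand: 15.2 + 0.8x = 256.7 - 0.3x → x* = 219.5455.
The Pigouvian subsidy equals MEB at x*: 2.1 + 0.8×219.5455 = 177.7364.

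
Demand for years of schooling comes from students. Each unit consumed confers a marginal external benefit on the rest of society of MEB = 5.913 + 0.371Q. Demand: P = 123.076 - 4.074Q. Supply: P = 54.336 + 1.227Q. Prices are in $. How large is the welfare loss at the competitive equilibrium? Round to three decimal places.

DWL = $11.663

Market equilibrium (private): 54.336 + 1.227Q = 123.076 - 4.074Q → Q_m = 12.9674.
Social marginal benefit = demand + MEB = 128.989 - 3.703Q.
Set SMB = MC: 128.989 - 3.703Q = 54.336 + 1.227Q → Q* = 15.1426.
The welfare-loss triangle has base |Q_m − Q*| and height MEB(Q_m) (the vertical gap between SMB and MC is zero at Q* and MEB at Q_m).
DWL = ½ × 2.1752 × 10.7239 = 11.6633.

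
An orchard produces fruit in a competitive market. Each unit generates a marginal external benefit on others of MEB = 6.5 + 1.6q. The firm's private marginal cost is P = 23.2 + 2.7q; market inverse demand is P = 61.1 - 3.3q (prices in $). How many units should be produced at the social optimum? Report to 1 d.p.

q* = 10.1

Social marginal cost = private MC − MEB = 16.7 + 1.1q.
Set SMC = demand: 16.7 + 1.1q = 61.1 - 3.3q → q* = 10.0909.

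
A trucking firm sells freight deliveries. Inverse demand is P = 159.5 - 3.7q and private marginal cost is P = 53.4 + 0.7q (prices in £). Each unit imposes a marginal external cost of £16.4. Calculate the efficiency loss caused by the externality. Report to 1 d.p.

DWL = £30.6

Market equilibrium (private): 53.4 + 0.7q = 159.5 - 3.7q → q_m = 24.1136.
Social marginal cost = private MC + MEC = 69.8 + 0.7q.
Set SMC = demand: 69.8 + 0.7q = 159.5 - 3.7q → q* = 20.3864.
The welfare-loss triangle has base |q_m − q*| and height MEC(q_m) (the vertical gap between SMC and demand is zero at q* and MEC at q_m).
DWL = ½ × 3.7272 × 16.4000 = 30.5630.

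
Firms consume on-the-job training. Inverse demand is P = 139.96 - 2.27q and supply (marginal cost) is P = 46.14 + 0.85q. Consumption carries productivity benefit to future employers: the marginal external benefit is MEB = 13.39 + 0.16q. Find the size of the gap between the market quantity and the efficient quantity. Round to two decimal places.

Market equilibrium (private): 46.14 + 0.85q = 139.96 - 2.27q → q_m = 30.0705.
Social marginal benefit = demand + MEB = 153.35 - 2.11q.
Set SMB = MC: 153.35 - 2.11q = 46.14 + 0.85q → q* = 36.2196.
Gap = |30.0705 − 36.2196| = 6.1491.

6.15 units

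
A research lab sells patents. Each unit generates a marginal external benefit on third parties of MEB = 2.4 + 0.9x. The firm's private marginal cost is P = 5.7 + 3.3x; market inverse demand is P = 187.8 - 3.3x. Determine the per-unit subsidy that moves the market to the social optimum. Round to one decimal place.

subsidy = 31.5 per unit

Social marginal cost = private MC − MEB = 3.3 + 2.4x.
Set SMC = demand: 3.3 + 2.4x = 187.8 - 3.3x → x* = 32.3684.
The Pigouvian subsidy equals MEB at x*: 2.4 + 0.9×32.3684 = 31.5316.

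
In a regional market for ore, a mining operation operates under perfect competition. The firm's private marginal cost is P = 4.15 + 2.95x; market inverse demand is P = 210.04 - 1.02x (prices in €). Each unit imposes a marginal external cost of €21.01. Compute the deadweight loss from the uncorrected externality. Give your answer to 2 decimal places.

DWL = €55.59

Market equilibrium (private): 4.15 + 2.95x = 210.04 - 1.02x → x_m = 51.8615.
Social marginal cost = private MC + MEC = 25.16 + 2.95x.
Set SMC = demand: 25.16 + 2.95x = 210.04 - 1.02x → x* = 46.5693.
Between x* and x_m the wedge SMC − demand runs linearly from 0 to MEC(x_m), so the loss is a triangle.
DWL = ½ × 5.2922 × 21.0100 = 55.5946.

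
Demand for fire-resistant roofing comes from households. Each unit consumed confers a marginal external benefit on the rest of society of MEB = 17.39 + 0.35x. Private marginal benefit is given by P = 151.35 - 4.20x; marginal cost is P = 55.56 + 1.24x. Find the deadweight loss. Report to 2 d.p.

DWL = 54.49

Market equilibrium (private): 55.56 + 1.24x = 151.35 - 4.20x → x_m = 17.6085.
Social marginal benefit = demand + MEB = 168.74 - 3.85x.
Set SMB = MC: 168.74 - 3.85x = 55.56 + 1.24x → x* = 22.2358.
The welfare-loss triangle has base |x_m − x*| and height MEB(x_m) (the vertical gap between SMB and MC is zero at x* and MEB at x_m).
DWL = ½ × 4.6273 × 23.5530 = 54.4934.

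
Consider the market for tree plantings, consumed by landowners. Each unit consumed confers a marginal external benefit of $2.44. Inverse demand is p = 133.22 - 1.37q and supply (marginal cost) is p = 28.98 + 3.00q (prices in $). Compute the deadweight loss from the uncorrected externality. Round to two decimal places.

Market equilibrium (private): 28.98 + 3.00q = 133.22 - 1.37q → q_m = 23.8535.
Social marginal benefit = demand + MEB = 135.66 - 1.37q.
Set SMB = MC: 135.66 - 1.37q = 28.98 + 3.00q → q* = 24.4119.
The loss is the area between SMB and MC from q* to q_m; with linear curves that's a triangle of height MEB(q_m).
DWL = ½ × 0.5584 × 2.4400 = 0.6812.

DWL = $0.68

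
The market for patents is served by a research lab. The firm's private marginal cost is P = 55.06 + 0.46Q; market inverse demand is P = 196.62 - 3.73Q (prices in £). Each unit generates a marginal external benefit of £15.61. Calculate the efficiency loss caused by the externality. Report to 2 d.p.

Market equilibrium (private): 55.06 + 0.46Q = 196.62 - 3.73Q → Q_m = 33.7852.
Social marginal cost = private MC − MEB = 39.45 + 0.46Q.
Set SMC = demand: 39.45 + 0.46Q = 196.62 - 3.73Q → Q* = 37.5107.
Between Q* and Q_m the wedge demand − SMC runs linearly from 0 to MEB(Q_m), so the loss is a triangle.
DWL = ½ × 3.7255 × 15.6100 = 29.0775.

DWL = £29.08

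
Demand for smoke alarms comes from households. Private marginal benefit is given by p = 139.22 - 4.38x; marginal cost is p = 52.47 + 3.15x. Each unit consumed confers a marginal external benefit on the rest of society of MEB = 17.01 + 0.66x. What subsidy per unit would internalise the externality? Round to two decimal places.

Social marginal benefit = demand + MEB = 156.23 - 3.72x.
Set SMB = MC: 156.23 - 3.72x = 52.47 + 3.15x → x* = 15.1033.
The Pigouvian subsidy equals MEB at x*: 17.01 + 0.66×15.1033 = 26.9782.

subsidy = 26.98 per unit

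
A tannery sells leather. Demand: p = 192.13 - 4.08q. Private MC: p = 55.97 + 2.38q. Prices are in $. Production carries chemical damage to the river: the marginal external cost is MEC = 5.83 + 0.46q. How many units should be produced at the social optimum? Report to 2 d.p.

q* = 18.83

Social marginal cost = private MC + MEC = 61.80 + 2.84q.
Set SMC = demand: 61.80 + 2.84q = 192.13 - 4.08q → q* = 18.8338.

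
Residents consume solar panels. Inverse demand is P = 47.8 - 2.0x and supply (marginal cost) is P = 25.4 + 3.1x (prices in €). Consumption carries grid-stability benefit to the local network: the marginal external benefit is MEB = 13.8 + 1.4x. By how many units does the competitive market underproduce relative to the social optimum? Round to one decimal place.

5.4 units

Market equilibrium (private): 25.4 + 3.1x = 47.8 - 2.0x → x_m = 4.3922.
Social marginal benefit = demand + MEB = 61.6 - 0.6x.
Set SMB = MC: 61.6 - 0.6x = 25.4 + 3.1x → x* = 9.7838.
Gap = |4.3922 − 9.7838| = 5.3916.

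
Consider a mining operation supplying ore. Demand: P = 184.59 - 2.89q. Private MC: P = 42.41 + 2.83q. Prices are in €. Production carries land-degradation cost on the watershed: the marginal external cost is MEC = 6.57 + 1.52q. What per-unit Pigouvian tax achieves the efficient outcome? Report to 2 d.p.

Social marginal cost = private MC + MEC = 48.98 + 4.35q.
Set SMC = demand: 48.98 + 4.35q = 184.59 - 2.89q → q* = 18.7307.
The Pigouvian tax equals MEC at q*: 6.57 + 1.52×18.7307 = 35.0407.

tax = €35.04 per unit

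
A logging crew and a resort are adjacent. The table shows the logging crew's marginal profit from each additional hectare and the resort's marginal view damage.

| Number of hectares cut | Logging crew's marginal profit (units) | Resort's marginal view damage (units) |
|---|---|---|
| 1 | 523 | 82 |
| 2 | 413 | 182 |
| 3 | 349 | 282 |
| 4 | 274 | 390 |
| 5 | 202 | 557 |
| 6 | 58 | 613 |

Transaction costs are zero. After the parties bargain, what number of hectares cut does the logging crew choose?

Bargaining reaches the level where marginal profit last exceeds marginal view damage.
That holds through level 3 (349 ≥ 282) but not at 4 (274 < 390).

3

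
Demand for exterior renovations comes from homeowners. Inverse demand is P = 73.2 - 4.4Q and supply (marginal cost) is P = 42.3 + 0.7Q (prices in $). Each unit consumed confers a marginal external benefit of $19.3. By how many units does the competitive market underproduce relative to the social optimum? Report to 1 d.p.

Market equilibrium (private): 42.3 + 0.7Q = 73.2 - 4.4Q → Q_m = 6.0588.
Social marginal benefit = demand + MEB = 92.5 - 4.4Q.
Set SMB = MC: 92.5 - 4.4Q = 42.3 + 0.7Q → Q* = 9.8431.
Gap = |6.0588 − 9.8431| = 3.7843.

3.8 units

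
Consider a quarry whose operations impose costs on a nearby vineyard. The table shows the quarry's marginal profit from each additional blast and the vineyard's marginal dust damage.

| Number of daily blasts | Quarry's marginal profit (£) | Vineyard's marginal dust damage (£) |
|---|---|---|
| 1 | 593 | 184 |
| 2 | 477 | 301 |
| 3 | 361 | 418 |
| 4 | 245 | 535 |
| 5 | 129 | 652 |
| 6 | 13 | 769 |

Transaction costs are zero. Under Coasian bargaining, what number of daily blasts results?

2

Bargaining reaches the level where marginal profit last exceeds marginal dust damage.
That holds through level 2 (477 ≥ 301) but not at 3 (361 < 418).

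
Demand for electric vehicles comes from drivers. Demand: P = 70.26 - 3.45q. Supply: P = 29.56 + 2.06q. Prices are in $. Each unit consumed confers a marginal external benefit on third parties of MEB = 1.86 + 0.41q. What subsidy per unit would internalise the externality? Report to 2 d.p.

Social marginal benefit = demand + MEB = 72.12 - 3.04q.
Set SMB = MC: 72.12 - 3.04q = 29.56 + 2.06q → q* = 8.3451.
The Pigouvian subsidy equals MEB at q*: 1.86 + 0.41×8.3451 = 5.2815.

subsidy = $5.28 per unit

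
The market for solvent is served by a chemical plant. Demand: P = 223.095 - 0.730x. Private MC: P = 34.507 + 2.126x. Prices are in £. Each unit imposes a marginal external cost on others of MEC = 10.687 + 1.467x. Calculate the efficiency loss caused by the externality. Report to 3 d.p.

Market equilibrium (private): 34.507 + 2.126x = 223.095 - 0.730x → x_m = 66.0322.
Social marginal cost = private MC + MEC = 45.194 + 3.593x.
Set SMC = demand: 45.194 + 3.593x = 223.095 - 0.730x → x* = 41.1522.
The welfare-loss triangle has base |x_m − x*| and height MEC(x_m) (the vertical gap between SMC and demand is zero at x* and MEC at x_m).
DWL = ½ × 24.8800 × 107.5563 = 1338.0004.

DWL = £1338.000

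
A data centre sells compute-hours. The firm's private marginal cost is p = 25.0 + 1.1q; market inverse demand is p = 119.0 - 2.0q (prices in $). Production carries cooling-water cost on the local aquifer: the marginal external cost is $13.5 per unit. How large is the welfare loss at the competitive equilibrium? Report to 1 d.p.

Market equilibrium (private): 25.0 + 1.1q = 119.0 - 2.0q → q_m = 30.3226.
Social marginal cost = private MC + MEC = 38.5 + 1.1q.
Set SMC = demand: 38.5 + 1.1q = 119.0 - 2.0q → q* = 25.9677.
Height of the DWL triangle at q_m is SMC(q_m) − demand(q_m) = MEC(q_m) = 13.5000.
DWL = ½ × 4.3549 × 13.5000 = 29.3956.

DWL = $29.4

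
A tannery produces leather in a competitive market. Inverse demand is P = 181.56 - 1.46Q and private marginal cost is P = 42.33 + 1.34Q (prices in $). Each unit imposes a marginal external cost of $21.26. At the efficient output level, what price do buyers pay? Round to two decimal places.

Social marginal cost = private MC + MEC = 63.59 + 1.34Q.
Set SMC = demand: 63.59 + 1.34Q = 181.56 - 1.46Q → Q* = 42.1321.
Consumer price on the demand curve at Q*: 181.56 − 1.46×42.1321 = 120.0471.

P = $120.05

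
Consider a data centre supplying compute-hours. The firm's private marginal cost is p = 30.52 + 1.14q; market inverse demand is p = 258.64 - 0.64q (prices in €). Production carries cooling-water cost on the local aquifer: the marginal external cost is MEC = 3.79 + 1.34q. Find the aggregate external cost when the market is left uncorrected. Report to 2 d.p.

€11489.99

Market equilibrium (private): 30.52 + 1.14q = 258.64 - 0.64q → q_m = 128.1573.
Total external cost = ∫₀^{q_m} (3.79 + 1.34q) dq = 3.79×128.1573 + ½×1.34×128.1573² = 11489.9928.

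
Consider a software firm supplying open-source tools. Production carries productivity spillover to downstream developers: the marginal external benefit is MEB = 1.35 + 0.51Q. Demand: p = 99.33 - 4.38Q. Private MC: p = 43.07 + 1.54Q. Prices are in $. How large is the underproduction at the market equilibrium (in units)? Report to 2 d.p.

Market equilibrium (private): 43.07 + 1.54Q = 99.33 - 4.38Q → Q_m = 9.5034.
Social marginal cost = private MC − MEB = 41.72 + 1.03Q.
Set SMC = demand: 41.72 + 1.03Q = 99.33 - 4.38Q → Q* = 10.6488.
Gap = |9.5034 − 10.6488| = 1.1454.

1.15 units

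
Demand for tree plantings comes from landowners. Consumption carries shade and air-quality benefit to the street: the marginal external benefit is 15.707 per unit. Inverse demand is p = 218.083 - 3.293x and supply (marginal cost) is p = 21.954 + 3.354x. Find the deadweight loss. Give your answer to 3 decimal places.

Market equilibrium (private): 21.954 + 3.354x = 218.083 - 3.293x → x_m = 29.5064.
Social marginal benefit = demand + MEB = 233.790 - 3.293x.
Set SMB = MC: 233.790 - 3.293x = 21.954 + 3.354x → x* = 31.8694.
The loss is the area between SMB and MC from x* to x_m; with linear curves that's a triangle of height MEB(x_m).
DWL = ½ × 2.3630 × 15.7070 = 18.5578.

DWL = 18.558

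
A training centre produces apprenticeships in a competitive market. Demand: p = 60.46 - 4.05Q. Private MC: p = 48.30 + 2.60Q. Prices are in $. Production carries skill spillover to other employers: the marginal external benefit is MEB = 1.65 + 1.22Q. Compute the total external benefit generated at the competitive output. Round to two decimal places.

$5.06

Market equilibrium (private): 48.30 + 2.60Q = 60.46 - 4.05Q → Q_m = 1.8286.
Total external benefit = ∫₀^{Q_m} (1.65 + 1.22Q) dQ = 1.65×1.8286 + ½×1.22×1.8286² = 5.0569.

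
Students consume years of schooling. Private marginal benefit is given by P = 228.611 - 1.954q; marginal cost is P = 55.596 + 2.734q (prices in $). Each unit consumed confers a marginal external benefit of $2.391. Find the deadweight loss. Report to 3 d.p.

DWL = $0.610

Market equilibrium (private): 55.596 + 2.734q = 228.611 - 1.954q → q_m = 36.9059.
Social marginal benefit = demand + MEB = 231.002 - 1.954q.
Set SMB = MC: 231.002 - 1.954q = 55.596 + 2.734q → q* = 37.4160.
The loss is the area between SMB and MC from q* to q_m; with linear curves that's a triangle of height MEB(q_m).
DWL = ½ × 0.5101 × 2.3910 = 0.6098.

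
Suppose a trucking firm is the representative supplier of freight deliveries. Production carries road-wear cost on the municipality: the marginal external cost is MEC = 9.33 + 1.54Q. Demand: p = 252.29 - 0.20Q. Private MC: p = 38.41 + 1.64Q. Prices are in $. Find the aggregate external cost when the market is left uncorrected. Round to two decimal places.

$11488.39

Market equilibrium (private): 38.41 + 1.64Q = 252.29 - 0.20Q → Q_m = 116.2391.
Total external cost = ∫₀^{Q_m} (9.33 + 1.54Q) dQ = 9.33×116.2391 + ½×1.54×116.2391² = 11488.3876.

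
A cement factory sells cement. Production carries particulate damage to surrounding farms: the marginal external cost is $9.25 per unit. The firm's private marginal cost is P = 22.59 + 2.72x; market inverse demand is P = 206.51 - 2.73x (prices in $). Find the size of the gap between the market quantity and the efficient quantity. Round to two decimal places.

1.70 units

Market equilibrium (private): 22.59 + 2.72x = 206.51 - 2.73x → x_m = 33.7468.
Social marginal cost = private MC + MEC = 31.84 + 2.72x.
Set SMC = demand: 31.84 + 2.72x = 206.51 - 2.73x → x* = 32.0495.
Gap = |33.7468 − 32.0495| = 1.6973.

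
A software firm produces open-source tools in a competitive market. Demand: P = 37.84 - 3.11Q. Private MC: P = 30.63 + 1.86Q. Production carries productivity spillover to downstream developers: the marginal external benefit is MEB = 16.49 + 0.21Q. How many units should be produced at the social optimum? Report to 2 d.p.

Social marginal cost = private MC − MEB = 14.14 + 1.65Q.
Set SMC = demand: 14.14 + 1.65Q = 37.84 - 3.11Q → Q* = 4.9790.

Q* = 4.98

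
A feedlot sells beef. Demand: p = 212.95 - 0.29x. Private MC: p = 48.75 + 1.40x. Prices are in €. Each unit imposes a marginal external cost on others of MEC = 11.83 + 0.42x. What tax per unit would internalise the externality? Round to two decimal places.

tax = €42.16 per unit

Social marginal cost = private MC + MEC = 60.58 + 1.82x.
Set SMC = demand: 60.58 + 1.82x = 212.95 - 0.29x → x* = 72.2133.
The Pigouvian tax equals MEC at x*: 11.83 + 0.42×72.2133 = 42.1596.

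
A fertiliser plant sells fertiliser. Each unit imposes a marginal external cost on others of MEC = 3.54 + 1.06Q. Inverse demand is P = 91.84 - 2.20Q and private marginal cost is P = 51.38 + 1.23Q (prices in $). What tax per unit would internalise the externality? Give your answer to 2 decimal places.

Social marginal cost = private MC + MEC = 54.92 + 2.29Q.
Set SMC = demand: 54.92 + 2.29Q = 91.84 - 2.20Q → Q* = 8.2227.
The Pigouvian tax equals MEC at Q*: 3.54 + 1.06×8.2227 = 12.2561.

tax = $12.26 per unit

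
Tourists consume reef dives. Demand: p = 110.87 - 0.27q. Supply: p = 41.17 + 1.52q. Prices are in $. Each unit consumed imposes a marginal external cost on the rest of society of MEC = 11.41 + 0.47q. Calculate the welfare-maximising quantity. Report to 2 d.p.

q* = 25.79

Social marginal benefit = demand − MEC = 99.46 - 0.74q.
Set SMB = MC: 99.46 - 0.74q = 41.17 + 1.52q → q* = 25.7920.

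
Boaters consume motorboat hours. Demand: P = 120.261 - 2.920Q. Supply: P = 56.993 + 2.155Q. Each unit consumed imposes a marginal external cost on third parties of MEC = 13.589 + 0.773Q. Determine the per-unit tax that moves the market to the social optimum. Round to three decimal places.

Social marginal benefit = demand − MEC = 106.672 - 3.693Q.
Set SMB = MC: 106.672 - 3.693Q = 56.993 + 2.155Q → Q* = 8.4950.
The Pigouvian tax equals MEC at Q*: 13.589 + 0.773×8.4950 = 20.1556.

tax = 20.156 per unit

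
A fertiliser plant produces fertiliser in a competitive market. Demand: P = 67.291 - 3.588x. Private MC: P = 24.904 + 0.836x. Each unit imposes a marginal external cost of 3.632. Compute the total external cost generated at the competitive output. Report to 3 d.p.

Market equilibrium (private): 24.904 + 0.836x = 67.291 - 3.588x → x_m = 9.5811.
Total external cost = MEC × x_m = 3.632 × 9.5811 = 34.7986.

34.799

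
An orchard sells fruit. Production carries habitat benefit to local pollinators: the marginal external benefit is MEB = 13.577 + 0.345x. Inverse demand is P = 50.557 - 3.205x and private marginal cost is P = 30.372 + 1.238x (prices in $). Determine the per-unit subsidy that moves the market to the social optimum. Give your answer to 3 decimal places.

subsidy = $16.419 per unit

Social marginal cost = private MC − MEB = 16.795 + 0.893x.
Set SMC = demand: 16.795 + 0.893x = 50.557 - 3.205x → x* = 8.2387.
The Pigouvian subsidy equals MEB at x*: 13.577 + 0.345×8.2387 = 16.4194.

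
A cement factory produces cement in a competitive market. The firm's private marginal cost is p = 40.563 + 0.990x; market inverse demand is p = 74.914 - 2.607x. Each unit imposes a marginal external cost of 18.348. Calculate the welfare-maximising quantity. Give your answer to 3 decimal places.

x* = 4.449

Social marginal cost = private MC + MEC = 58.911 + 0.990x.
Set SMC = demand: 58.911 + 0.990x = 74.914 - 2.607x → x* = 4.4490.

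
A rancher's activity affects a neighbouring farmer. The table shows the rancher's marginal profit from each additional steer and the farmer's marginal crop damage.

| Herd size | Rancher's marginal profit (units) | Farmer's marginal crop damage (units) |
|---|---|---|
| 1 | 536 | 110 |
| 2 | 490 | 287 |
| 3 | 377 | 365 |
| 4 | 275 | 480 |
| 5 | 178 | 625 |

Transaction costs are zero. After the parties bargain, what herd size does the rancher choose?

3

Bargaining reaches the level where marginal profit last exceeds marginal crop damage.
That holds through level 3 (377 ≥ 365) but not at 4 (275 < 480).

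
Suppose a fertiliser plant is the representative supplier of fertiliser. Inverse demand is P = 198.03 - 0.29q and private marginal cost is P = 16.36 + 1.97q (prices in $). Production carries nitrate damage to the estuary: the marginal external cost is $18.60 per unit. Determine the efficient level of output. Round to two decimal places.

q* = 72.15

Social marginal cost = private MC + MEC = 34.96 + 1.97q.
Set SMC = demand: 34.96 + 1.97q = 198.03 - 0.29q → q* = 72.1549.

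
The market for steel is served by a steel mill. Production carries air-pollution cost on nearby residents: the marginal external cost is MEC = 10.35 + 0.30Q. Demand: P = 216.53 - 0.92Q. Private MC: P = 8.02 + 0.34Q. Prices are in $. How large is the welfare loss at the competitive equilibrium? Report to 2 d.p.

Market equilibrium (private): 8.02 + 0.34Q = 216.53 - 0.92Q → Q_m = 165.4841.
Social marginal cost = private MC + MEC = 18.37 + 0.64Q.
Set SMC = demand: 18.37 + 0.64Q = 216.53 - 0.92Q → Q* = 127.0256.
The welfare-loss triangle has base |Q_m − Q*| and height MEC(Q_m) (the vertical gap between SMC and demand is zero at Q* and MEC at Q_m).
DWL = ½ × 38.4585 × 59.9952 = 1153.6627.

DWL = $1153.66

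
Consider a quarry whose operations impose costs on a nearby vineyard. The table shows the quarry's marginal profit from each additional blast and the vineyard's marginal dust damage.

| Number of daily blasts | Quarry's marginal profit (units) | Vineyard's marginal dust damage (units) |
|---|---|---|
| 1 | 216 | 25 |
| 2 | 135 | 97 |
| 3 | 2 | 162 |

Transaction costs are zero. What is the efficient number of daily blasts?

Bargaining reaches the level where marginal profit last exceeds marginal dust damage.
That holds through level 2 (135 ≥ 97) but not at 3 (2 < 162).

2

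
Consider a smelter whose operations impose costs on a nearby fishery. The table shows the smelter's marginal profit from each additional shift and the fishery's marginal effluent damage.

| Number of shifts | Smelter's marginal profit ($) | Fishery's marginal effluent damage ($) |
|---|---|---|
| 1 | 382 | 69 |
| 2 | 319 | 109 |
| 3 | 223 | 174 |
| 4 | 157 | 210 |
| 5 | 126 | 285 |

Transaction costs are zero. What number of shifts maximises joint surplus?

Bargaining reaches the level where marginal profit last exceeds marginal effluent damage.
That holds through level 3 (223 ≥ 174) but not at 4 (157 < 210).

3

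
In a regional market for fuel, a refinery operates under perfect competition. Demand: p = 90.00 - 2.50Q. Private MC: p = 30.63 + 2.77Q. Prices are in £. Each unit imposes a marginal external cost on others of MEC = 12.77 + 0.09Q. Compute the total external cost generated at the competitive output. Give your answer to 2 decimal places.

Market equilibrium (private): 30.63 + 2.77Q = 90.00 - 2.50Q → Q_m = 11.2657.
Total external cost = ∫₀^{Q_m} (12.77 + 0.09Q) dQ = 12.77×11.2657 + ½×0.09×11.2657² = 149.5742.

£149.57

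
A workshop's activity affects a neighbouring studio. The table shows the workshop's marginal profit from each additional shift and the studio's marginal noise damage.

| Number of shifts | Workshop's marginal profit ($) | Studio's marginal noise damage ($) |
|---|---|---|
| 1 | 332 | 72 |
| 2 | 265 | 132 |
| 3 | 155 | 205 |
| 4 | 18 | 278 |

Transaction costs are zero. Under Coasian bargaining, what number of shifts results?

Bargaining reaches the level where marginal profit last exceeds marginal noise damage.
That holds through level 2 (265 ≥ 132) but not at 3 (155 < 205).

2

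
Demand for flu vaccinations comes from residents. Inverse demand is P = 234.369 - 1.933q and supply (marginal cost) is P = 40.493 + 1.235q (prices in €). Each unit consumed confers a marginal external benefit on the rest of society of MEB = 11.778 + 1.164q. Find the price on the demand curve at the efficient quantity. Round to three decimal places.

Social marginal benefit = demand + MEB = 246.147 - 0.769q.
Set SMB = MC: 246.147 - 0.769q = 40.493 + 1.235q → q* = 102.6218.
Consumer price on the demand curve at q*: 234.369 − 1.933×102.6218 = 36.0011.

P = €36.001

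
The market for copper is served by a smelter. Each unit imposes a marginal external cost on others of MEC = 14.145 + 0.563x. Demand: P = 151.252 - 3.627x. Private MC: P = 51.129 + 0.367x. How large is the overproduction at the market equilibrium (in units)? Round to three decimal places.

Market equilibrium (private): 51.129 + 0.367x = 151.252 - 3.627x → x_m = 25.0684.
Social marginal cost = private MC + MEC = 65.274 + 0.930x.
Set SMC = demand: 65.274 + 0.930x = 151.252 - 3.627x → x* = 18.8672.
Gap = |25.0684 − 18.8672| = 6.2012.

6.201 units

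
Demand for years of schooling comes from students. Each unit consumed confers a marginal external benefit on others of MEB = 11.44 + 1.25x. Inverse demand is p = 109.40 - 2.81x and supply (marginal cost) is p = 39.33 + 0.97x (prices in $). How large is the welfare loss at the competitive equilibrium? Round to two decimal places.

DWL = $236.75

Market equilibrium (private): 39.33 + 0.97x = 109.40 - 2.81x → x_m = 18.5370.
Social marginal benefit = demand + MEB = 120.84 - 1.56x.
Set SMB = MC: 120.84 - 1.56x = 39.33 + 0.97x → x* = 32.2174.
Height of the DWL triangle at x_m is SMB(x_m) − MC(x_m) = MEB(x_m) = 34.6113.
DWL = ½ × 13.6804 × 34.6113 = 236.7482.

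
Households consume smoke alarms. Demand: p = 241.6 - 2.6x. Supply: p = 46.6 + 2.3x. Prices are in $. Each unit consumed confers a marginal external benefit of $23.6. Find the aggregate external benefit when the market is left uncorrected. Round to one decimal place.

Market equilibrium (private): 46.6 + 2.3x = 241.6 - 2.6x → x_m = 39.7959.
Total external benefit = MEB × x_m = 23.6 × 39.7959 = 939.1832.

$939.2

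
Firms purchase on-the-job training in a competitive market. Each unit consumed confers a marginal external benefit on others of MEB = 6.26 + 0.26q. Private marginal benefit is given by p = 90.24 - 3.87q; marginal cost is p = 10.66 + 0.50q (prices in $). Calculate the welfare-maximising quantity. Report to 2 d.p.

q* = 20.89

Social marginal benefit = demand + MEB = 96.50 - 3.61q.
Set SMB = MC: 96.50 - 3.61q = 10.66 + 0.50q → q* = 20.8856.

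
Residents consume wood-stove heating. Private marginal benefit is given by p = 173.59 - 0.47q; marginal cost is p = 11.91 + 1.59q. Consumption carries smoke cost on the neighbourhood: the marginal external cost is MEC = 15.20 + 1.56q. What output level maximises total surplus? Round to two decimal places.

Social marginal benefit = demand − MEC = 158.39 - 2.03q.
Set SMB = MC: 158.39 - 2.03q = 11.91 + 1.59q → q* = 40.4641.

q* = 40.46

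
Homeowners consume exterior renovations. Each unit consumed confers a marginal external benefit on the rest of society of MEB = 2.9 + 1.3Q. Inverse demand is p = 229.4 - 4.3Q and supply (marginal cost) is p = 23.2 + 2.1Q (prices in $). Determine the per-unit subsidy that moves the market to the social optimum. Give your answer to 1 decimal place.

Social marginal benefit = demand + MEB = 232.3 - 3.0Q.
Set SMB = MC: 232.3 - 3.0Q = 23.2 + 2.1Q → Q* = 41.0000.
The Pigouvian subsidy equals MEB at Q*: 2.9 + 1.3×41.0000 = 56.2000.

subsidy = $56.2 per unit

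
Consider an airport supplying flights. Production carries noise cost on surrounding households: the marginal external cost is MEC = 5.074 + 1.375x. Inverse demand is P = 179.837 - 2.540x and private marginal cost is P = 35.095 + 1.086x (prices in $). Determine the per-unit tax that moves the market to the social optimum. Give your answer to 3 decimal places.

Social marginal cost = private MC + MEC = 40.169 + 2.461x.
Set SMC = demand: 40.169 + 2.461x = 179.837 - 2.540x → x* = 27.9280.
The Pigouvian tax equals MEC at x*: 5.074 + 1.375×27.9280 = 43.4750.

tax = $43.475 per unit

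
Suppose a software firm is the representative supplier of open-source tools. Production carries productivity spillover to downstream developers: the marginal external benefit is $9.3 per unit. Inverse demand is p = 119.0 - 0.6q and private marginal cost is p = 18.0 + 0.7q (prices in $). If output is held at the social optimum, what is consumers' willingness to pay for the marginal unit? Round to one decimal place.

Social marginal cost = private MC − MEB = 8.7 + 0.7q.
Set SMC = demand: 8.7 + 0.7q = 119.0 - 0.6q → q* = 84.8462.
Consumer price on the demand curve at q*: 119.0 − 0.6×84.8462 = 68.0923.

P = $68.1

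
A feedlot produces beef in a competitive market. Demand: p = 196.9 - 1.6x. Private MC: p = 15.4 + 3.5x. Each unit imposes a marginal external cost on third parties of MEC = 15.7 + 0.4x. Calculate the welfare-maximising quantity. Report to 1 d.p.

x* = 30.1

Social marginal cost = private MC + MEC = 31.1 + 3.9x.
Set SMC = demand: 31.1 + 3.9x = 196.9 - 1.6x → x* = 30.1455.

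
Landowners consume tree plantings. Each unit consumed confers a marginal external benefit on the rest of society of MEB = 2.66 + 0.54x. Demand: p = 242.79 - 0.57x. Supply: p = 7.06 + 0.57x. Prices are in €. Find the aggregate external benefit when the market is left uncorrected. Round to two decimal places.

Market equilibrium (private): 7.06 + 0.57x = 242.79 - 0.57x → x_m = 206.7807.
Total external benefit = ∫₀^{x_m} (2.66 + 0.54x) dx = 2.66×206.7807 + ½×0.54×206.7807² = 12094.7663.

€12094.77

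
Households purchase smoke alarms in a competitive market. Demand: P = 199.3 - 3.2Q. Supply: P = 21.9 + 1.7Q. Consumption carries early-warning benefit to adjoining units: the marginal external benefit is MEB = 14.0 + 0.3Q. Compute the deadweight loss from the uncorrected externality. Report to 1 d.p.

DWL = 67.2

Market equilibrium (private): 21.9 + 1.7Q = 199.3 - 3.2Q → Q_m = 36.2041.
Social marginal benefit = demand + MEB = 213.3 - 2.9Q.
Set SMB = MC: 213.3 - 2.9Q = 21.9 + 1.7Q → Q* = 41.6087.
The welfare-loss triangle has base |Q_m − Q*| and height MEB(Q_m) (the vertical gap between SMB and MC is zero at Q* and MEB at Q_m).
DWL = ½ × 5.4046 × 24.8612 = 67.1824.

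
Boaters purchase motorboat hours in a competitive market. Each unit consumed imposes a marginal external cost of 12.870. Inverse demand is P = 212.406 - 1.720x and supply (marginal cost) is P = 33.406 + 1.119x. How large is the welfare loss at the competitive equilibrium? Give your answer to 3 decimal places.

Market equilibrium (private): 33.406 + 1.119x = 212.406 - 1.720x → x_m = 63.0504.
Social marginal benefit = demand − MEC = 199.536 - 1.720x.
Set SMB = MC: 199.536 - 1.720x = 33.406 + 1.119x → x* = 58.5171.
Between x* and x_m the wedge MC − SMB runs linearly from 0 to MEC(x_m), so the loss is a triangle.
DWL = ½ × 4.5333 × 12.8700 = 29.1718.

DWL = 29.172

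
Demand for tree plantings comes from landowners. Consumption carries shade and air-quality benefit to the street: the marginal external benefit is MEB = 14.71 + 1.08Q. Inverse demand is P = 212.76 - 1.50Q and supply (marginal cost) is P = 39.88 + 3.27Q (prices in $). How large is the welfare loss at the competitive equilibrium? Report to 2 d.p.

DWL = $392.97

Market equilibrium (private): 39.88 + 3.27Q = 212.76 - 1.50Q → Q_m = 36.2432.
Social marginal benefit = demand + MEB = 227.47 - 0.42Q.
Set SMB = MC: 227.47 - 0.42Q = 39.88 + 3.27Q → Q* = 50.8374.
The welfare-loss triangle has base |Q_m − Q*| and height MEB(Q_m) (the vertical gap between SMB and MC is zero at Q* and MEB at Q_m).
DWL = ½ × 14.5942 × 53.8526 = 392.9678.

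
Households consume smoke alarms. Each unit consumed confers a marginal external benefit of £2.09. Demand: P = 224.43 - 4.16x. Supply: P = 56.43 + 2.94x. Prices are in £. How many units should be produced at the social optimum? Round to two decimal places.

Social marginal benefit = demand + MEB = 226.52 - 4.16x.
Set SMB = MC: 226.52 - 4.16x = 56.43 + 2.94x → x* = 23.9563.

x* = 23.96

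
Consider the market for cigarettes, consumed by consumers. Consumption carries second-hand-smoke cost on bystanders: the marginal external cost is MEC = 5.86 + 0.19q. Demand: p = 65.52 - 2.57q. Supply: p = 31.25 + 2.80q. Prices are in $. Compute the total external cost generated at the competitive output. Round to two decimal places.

$41.27

Market equilibrium (private): 31.25 + 2.80q = 65.52 - 2.57q → q_m = 6.3818.
Total external cost = ∫₀^{q_m} (5.86 + 0.19q) dq = 5.86×6.3818 + ½×0.19×6.3818² = 41.2664.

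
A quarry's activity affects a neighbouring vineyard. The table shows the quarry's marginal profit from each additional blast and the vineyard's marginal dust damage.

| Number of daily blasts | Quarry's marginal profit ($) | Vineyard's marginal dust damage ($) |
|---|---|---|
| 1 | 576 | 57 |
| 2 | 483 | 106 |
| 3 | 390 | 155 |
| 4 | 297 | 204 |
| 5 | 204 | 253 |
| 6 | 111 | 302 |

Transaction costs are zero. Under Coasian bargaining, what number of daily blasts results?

4

Bargaining reaches the level where marginal profit last exceeds marginal dust damage.
That holds through level 4 (297 ≥ 204) but not at 5 (204 < 253).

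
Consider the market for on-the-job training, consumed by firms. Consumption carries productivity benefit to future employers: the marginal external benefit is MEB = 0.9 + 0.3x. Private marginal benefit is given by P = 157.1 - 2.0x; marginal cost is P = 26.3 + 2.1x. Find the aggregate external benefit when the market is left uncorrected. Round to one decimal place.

Market equilibrium (private): 26.3 + 2.1x = 157.1 - 2.0x → x_m = 31.9024.
Total external benefit = ∫₀^{x_m} (0.9 + 0.3x) dx = 0.9×31.9024 + ½×0.3×31.9024² = 181.3766.

181.4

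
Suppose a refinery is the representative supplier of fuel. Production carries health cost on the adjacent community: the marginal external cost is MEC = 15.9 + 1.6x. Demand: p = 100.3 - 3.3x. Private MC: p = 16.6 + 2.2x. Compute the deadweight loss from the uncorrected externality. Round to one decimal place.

Market equilibrium (private): 16.6 + 2.2x = 100.3 - 3.3x → x_m = 15.2182.
Social marginal cost = private MC + MEC = 32.5 + 3.8x.
Set SMC = demand: 32.5 + 3.8x = 100.3 - 3.3x → x* = 9.5493.
Height of the DWL triangle at x_m is SMC(x_m) − demand(x_m) = MEC(x_m) = 40.2491.
DWL = ½ × 5.6689 × 40.2491 = 114.0841.

DWL = 114.1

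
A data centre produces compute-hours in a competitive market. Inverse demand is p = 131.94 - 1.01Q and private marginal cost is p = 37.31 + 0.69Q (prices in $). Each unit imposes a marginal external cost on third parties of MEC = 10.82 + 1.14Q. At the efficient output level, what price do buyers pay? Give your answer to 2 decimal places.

P = $102.13

Social marginal cost = private MC + MEC = 48.13 + 1.83Q.
Set SMC = demand: 48.13 + 1.83Q = 131.94 - 1.01Q → Q* = 29.5106.
Consumer price on the demand curve at Q*: 131.94 − 1.01×29.5106 = 102.1343.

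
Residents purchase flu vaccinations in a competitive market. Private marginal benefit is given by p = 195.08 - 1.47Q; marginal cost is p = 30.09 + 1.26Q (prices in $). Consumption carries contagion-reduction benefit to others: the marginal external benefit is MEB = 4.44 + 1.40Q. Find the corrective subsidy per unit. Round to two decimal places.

subsidy = $182.79 per unit

Social marginal benefit = demand + MEB = 199.52 - 0.07Q.
Set SMB = MC: 199.52 - 0.07Q = 30.09 + 1.26Q → Q* = 127.3910.
The Pigouvian subsidy equals MEB at Q*: 4.44 + 1.40×127.3910 = 182.7874.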